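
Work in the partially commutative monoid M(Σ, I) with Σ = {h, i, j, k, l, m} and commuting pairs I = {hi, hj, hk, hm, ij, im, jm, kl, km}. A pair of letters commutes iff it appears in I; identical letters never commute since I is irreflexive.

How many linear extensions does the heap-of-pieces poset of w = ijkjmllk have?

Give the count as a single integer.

32

piece 0:i — minimal
piece 1:j — minimal
piece 2:k rests on {0:i, 1:j}
piece 3:j rests on {2:k}
piece 4:m — minimal
piece 5:l rests on {3:j, 4:m}
piece 6:l rests on {5:l}
piece 7:k rests on {3:j}
minimal pieces: {0:i, 1:j, 4:m}
ways to finish when only these pieces remain (= sum over removing one remaining piece with nothing left below it):
  1 left: {6}→1  {7}→1
  2 left: {5,6}→1  {6,7}→2
  3 left: {4,5,6}→1  {5,6,7}→3
  4 left: {3,5,6,7}→3  {4,5,6,7}→4
  5 left: {2,3,5,6,7}→3  {3,4,5,6,7}→7
  6 left: {0,2,3,5,6,7}→3  {1,2,3,5,6,7}→3  {2,3,4,5,6,7}→10
  placing 0:i first → 13 extensions
  placing 1:j first → 13 extensions
  placing 4:m first → 6 extensions
total linear extensions = 32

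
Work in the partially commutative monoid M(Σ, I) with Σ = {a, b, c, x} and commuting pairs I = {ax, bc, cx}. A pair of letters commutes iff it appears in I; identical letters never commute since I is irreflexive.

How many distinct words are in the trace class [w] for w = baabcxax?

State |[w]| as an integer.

9

0(b) covers ∅
1(a) covers 0:b
2(a) covers 1:a
3(b) covers 2:a
4(c) covers 2:a
5(x) covers 3:b
6(a) covers 3:b, 4:c
7(x) covers 5:x
floor of heap: 0:b
completions by unplaced set U, small U first (add the entries for U minus each lowest piece of U):
  |U|=1: {6}:1  {7}:1
  |U|=2: {4,6}:1  {5,7}:1  {6,7}:2
  |U|=3: {4,6,7}:3  {5,6,7}:3
  |U|=4: {3,5,6,7}:3  {4,5,6,7}:6
  |U|=5: {3,4,5,6,7}:9
  |U|=6: {2,3,4,5,6,7}:9
  start at 0(b): 9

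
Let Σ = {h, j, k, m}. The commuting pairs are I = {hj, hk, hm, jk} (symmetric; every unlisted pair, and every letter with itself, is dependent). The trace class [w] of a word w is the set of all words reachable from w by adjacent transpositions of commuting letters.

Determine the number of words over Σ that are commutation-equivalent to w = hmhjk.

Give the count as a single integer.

drop 0:h onto floor
drop 1:m onto floor
drop 2:h onto {0:h}
drop 3:j onto {1:m}
drop 4:k onto {1:m}
ground layer = {0:h, 1:m}
drop-orders for the pieces not yet dropped (sum over which currently-grounded one goes next):
  1 to go: {2} 1  {3} 1  {4} 1
  2 to go: {0,2} 1  {2,3} 2  {2,4} 2  {3,4} 2
  3 to go: {0,2,3} 3  {0,2,4} 3  {1,3,4} 2  {2,3,4} 6
  if 0:h drops first: 8 orders
  if 1:m drops first: 12 orders
heap linearizations: 20

20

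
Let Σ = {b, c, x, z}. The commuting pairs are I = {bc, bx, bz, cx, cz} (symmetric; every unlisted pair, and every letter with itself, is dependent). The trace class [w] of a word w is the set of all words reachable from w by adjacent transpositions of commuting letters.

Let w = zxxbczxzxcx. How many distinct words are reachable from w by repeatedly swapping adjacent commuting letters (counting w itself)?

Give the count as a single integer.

drop 0:z onto floor
drop 1:x onto {0:z}
drop 2:x onto {1:x}
drop 3:b onto floor
drop 4:c onto floor
drop 5:z onto {2:x}
drop 6:x onto {5:z}
drop 7:z onto {6:x}
drop 8:x onto {7:z}
drop 9:c onto {4:c}
drop 10:x onto {8:x}
ground layer = {0:z, 3:b, 4:c}
drop-orders for the pieces not yet dropped (sum over which currently-grounded one goes next):
  1 to go: {3} 1  {9} 1  {10} 1
  2 to go: {3,9} 2  {3,10} 2  {4,9} 1  {8,10} 1  {9,10} 2
  3 to go: {3,4,9} 3  {3,8,10} 3  {3,9,10} 6  {4,9,10} 3  {7,8,10} 1  {8,9,10} 3
  4 to go: {3,4,9,10} 12  {3,7,8,10} 4  {3,8,9,10} 12  {4,8,9,10} 6  {6,7,8,10} 1  {7,8,9,10} 4
  5 to go: {3,4,8,9,10} 30  {3,6,7,8,10} 5  {3,7,8,9,10} 20  {4,7,8,9,10} 10  {5,6,7,8,10} 1  {6,7,8,9,10} 5
  6 to go: {2,5,6,7,8,10} 1  {3,4,7,8,9,10} 60  {3,5,6,7,8,10} 6  {3,6,7,8,9,10} 30  {4,6,7,8,9,10} 15  {5,6,7,8,9,10} 6
  7 to go: {1,2,5,6,7,8,10} 1  {2,3,5,6,7,8,10} 7  {2,5,6,7,8,9,10} 7  {3,4,6,7,8,9,10} 105  {3,5,6,7,8,9,10} 42  {4,5,6,7,8,9,10} 21
  8 to go: {0,1,2,5,6,7,8,10} 1  {1,2,3,5,6,7,8,10} 8  {1,2,5,6,7,8,9,10} 8  {2,3,5,6,7,8,9,10} 56  {2,4,5,6,7,8,9,10} 28  {3,4,5,6,7,8,9,10} 168
  9 to go: {0,1,2,3,5,6,7,8,10} 9  {0,1,2,5,6,7,8,9,10} 9  {1,2,3,5,6,7,8,9,10} 72  {1,2,4,5,6,7,8,9,10} 36  {2,3,4,5,6,7,8,9,10} 252
  if 0:z drops first: 360 orders
  if 3:b drops first: 45 orders
  if 4:c drops first: 90 orders
heap linearizations: 495

495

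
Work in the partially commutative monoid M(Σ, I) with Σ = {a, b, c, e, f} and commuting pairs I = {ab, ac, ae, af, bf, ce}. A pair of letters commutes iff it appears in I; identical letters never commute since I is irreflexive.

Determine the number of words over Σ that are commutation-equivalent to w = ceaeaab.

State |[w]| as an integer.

piece 0:c — minimal
piece 1:e — minimal
piece 2:a — minimal
piece 3:e rests on {1:e}
piece 4:a rests on {2:a}
piece 5:a rests on {4:a}
piece 6:b rests on {0:c, 3:e}
minimal pieces: {0:c, 1:e, 2:a}
ways to finish when only these pieces remain (= sum over removing one remaining piece with nothing left below it):
  1 left: {5}→1  {6}→1
  2 left: {0,6}→1  {3,6}→1  {4,5}→1  {5,6}→2
  3 left: {0,3,6}→2  {0,5,6}→3  {1,3,6}→1  {2,4,5}→1  {3,5,6}→3  {4,5,6}→3
  4 left: {0,1,3,6}→3  {0,3,5,6}→8  {0,4,5,6}→6  {1,3,5,6}→4  {2,4,5,6}→4  {3,4,5,6}→6
  5 left: {0,1,3,5,6}→15  {0,2,4,5,6}→10  {0,3,4,5,6}→20  {1,3,4,5,6}→10  {2,3,4,5,6}→10
  placing 0:c first → 20 extensions
  placing 1:e first → 40 extensions
  placing 2:a first → 45 extensions
total linear extensions = 105

105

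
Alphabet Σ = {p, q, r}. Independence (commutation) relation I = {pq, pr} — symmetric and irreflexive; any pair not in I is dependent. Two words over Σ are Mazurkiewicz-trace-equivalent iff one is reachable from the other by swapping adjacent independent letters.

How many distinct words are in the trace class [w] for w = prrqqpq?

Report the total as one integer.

piece 0:p — minimal
piece 1:r — minimal
piece 2:r rests on {1:r}
piece 3:q rests on {2:r}
piece 4:q rests on {3:q}
piece 5:p rests on {0:p}
piece 6:q rests on {4:q}
minimal pieces: {0:p, 1:r}
ways to finish when only these pieces remain (= sum over removing one remaining piece with nothing left below it):
  1 left: {5}→1  {6}→1
  2 left: {0,5}→1  {4,6}→1  {5,6}→2
  3 left: {0,5,6}→3  {3,4,6}→1  {4,5,6}→3
  4 left: {0,4,5,6}→6  {2,3,4,6}→1  {3,4,5,6}→4
  5 left: {0,3,4,5,6}→10  {1,2,3,4,6}→1  {2,3,4,5,6}→5
  placing 0:p first → 6 extensions
  placing 1:r first → 15 extensions
total linear extensions = 21

21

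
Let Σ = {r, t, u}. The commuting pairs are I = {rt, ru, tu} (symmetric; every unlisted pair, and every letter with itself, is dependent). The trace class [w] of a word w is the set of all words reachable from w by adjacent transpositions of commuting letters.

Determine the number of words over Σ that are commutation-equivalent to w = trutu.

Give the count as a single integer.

30

piece 0:t — minimal
piece 1:r — minimal
piece 2:u — minimal
piece 3:t rests on {0:t}
piece 4:u rests on {2:u}
minimal pieces: {0:t, 1:r, 2:u}
ways to finish when only these pieces remain (= sum over removing one remaining piece with nothing left below it):
  1 left: {1}→1  {3}→1  {4}→1
  2 left: {0,3}→1  {1,3}→2  {1,4}→2  {2,4}→1  {3,4}→2
  3 left: {0,1,3}→3  {0,3,4}→3  {1,2,4}→3  {1,3,4}→6  {2,3,4}→3
  placing 0:t first → 12 extensions
  placing 1:r first → 6 extensions
  placing 2:u first → 12 extensions
total linear extensions = 30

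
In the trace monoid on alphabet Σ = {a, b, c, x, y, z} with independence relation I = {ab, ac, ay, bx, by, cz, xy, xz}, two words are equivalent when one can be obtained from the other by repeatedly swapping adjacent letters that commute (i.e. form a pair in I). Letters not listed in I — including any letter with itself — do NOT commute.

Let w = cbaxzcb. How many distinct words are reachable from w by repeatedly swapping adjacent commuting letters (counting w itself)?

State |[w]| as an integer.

piece 0:c — minimal
piece 1:b rests on {0:c}
piece 2:a — minimal
piece 3:x rests on {0:c, 2:a}
piece 4:z rests on {1:b, 2:a}
piece 5:c rests on {1:b, 3:x}
piece 6:b rests on {4:z, 5:c}
minimal pieces: {0:c, 2:a}
ways to finish when only these pieces remain (= sum over removing one remaining piece with nothing left below it):
  1 left: {6}→1
  2 left: {4,6}→1  {5,6}→1
  3 left: {3,5,6}→1  {4,5,6}→2
  4 left: {1,4,5,6}→2  {3,4,5,6}→3
  5 left: {1,3,4,5,6}→5  {2,3,4,5,6}→3
  placing 0:c first → 8 extensions
  placing 2:a first → 5 extensions
total linear extensions = 13

13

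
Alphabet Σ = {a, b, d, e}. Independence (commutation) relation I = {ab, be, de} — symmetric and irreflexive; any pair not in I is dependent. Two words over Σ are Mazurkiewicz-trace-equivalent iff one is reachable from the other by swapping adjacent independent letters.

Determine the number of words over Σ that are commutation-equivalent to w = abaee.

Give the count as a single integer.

piece 0:a — minimal
piece 1:b — minimal
piece 2:a rests on {0:a}
piece 3:e rests on {2:a}
piece 4:e rests on {3:e}
minimal pieces: {0:a, 1:b}
ways to finish when only these pieces remain (= sum over removing one remaining piece with nothing left below it):
  1 left: {1}→1  {4}→1
  2 left: {1,4}→2  {3,4}→1
  3 left: {1,3,4}→3  {2,3,4}→1
  placing 0:a first → 4 extensions
  placing 1:b first → 1 extensions
total linear extensions = 5

5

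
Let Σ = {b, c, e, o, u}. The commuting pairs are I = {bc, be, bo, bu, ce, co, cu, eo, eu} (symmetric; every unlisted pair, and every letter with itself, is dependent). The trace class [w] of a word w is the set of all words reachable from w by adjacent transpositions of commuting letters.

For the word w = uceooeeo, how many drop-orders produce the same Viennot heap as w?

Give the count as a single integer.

280

#0=u has no predecessor
#1=c has no predecessor
#2=e has no predecessor
#3=o depends on [0:u]
#4=o depends on [3:o]
#5=e depends on [2:e]
#6=e depends on [5:e]
#7=o depends on [4:o]
sources: [0:u, 1:c, 2:e]
N(rest) = Σ N(rest − s) over sources s of rest; N(one piece) = 1:
  size 1 → [1]=1  [6]=1  [7]=1
  size 2 → [1,6]=2  [1,7]=2  [4,7]=1  [5,6]=1  [6,7]=2
  size 3 → [1,4,7]=3  [1,5,6]=3  [1,6,7]=6  [2,5,6]=1  [3,4,7]=1  [4,6,7]=3  [5,6,7]=3
  size 4 → [0,3,4,7]=1  [1,2,5,6]=4  [1,3,4,7]=4  [1,4,6,7]=12  [1,5,6,7]=12  [2,5,6,7]=4  [3,4,6,7]=4  [4,5,6,7]=6
  size 5 → [0,1,3,4,7]=5  [0,3,4,6,7]=5  [1,2,5,6,7]=20  [1,3,4,6,7]=20  [1,4,5,6,7]=30  [2,4,5,6,7]=10  [3,4,5,6,7]=10
  size 6 → [0,1,3,4,6,7]=30  [0,3,4,5,6,7]=15  [1,2,4,5,6,7]=60  [1,3,4,5,6,7]=60  [2,3,4,5,6,7]=20
  first=0(u) contributes 140
  first=1(c) contributes 35
  first=2(e) contributes 105
|[w]| = 280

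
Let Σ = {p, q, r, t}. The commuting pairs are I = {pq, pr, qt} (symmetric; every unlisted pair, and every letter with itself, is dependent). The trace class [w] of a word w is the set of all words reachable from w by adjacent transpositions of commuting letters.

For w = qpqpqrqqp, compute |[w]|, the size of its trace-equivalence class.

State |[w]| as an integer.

0(q) covers ∅
1(p) covers ∅
2(q) covers 0:q
3(p) covers 1:p
4(q) covers 2:q
5(r) covers 4:q
6(q) covers 5:r
7(q) covers 6:q
8(p) covers 3:p
floor of heap: 0:q, 1:p
completions by unplaced set U, small U first (add the entries for U minus each lowest piece of U):
  |U|=1: {7}:1  {8}:1
  |U|=2: {3,8}:1  {6,7}:1  {7,8}:2
  |U|=3: {1,3,8}:1  {3,7,8}:3  {5,6,7}:1  {6,7,8}:3
  |U|=4: {1,3,7,8}:4  {3,6,7,8}:6  {4,5,6,7}:1  {5,6,7,8}:4
  |U|=5: {1,3,6,7,8}:10  {2,4,5,6,7}:1  {3,5,6,7,8}:10  {4,5,6,7,8}:5
  |U|=6: {0,2,4,5,6,7}:1  {1,3,5,6,7,8}:20  {2,4,5,6,7,8}:6  {3,4,5,6,7,8}:15
  |U|=7: {0,2,4,5,6,7,8}:7  {1,3,4,5,6,7,8}:35  {2,3,4,5,6,7,8}:21
  start at 0(q): 56
  start at 1(p): 28
sum over floor = 84

84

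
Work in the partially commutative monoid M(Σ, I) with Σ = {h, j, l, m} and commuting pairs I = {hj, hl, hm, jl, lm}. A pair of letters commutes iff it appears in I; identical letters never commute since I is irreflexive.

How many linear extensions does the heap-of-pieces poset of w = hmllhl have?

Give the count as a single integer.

60

drop 0:h onto floor
drop 1:m onto floor
drop 2:l onto floor
drop 3:l onto {2:l}
drop 4:h onto {0:h}
drop 5:l onto {3:l}
ground layer = {0:h, 1:m, 2:l}
drop-orders for the pieces not yet dropped (sum over which currently-grounded one goes next):
  1 to go: {1} 1  {4} 1  {5} 1
  2 to go: {0,4} 1  {1,4} 2  {1,5} 2  {3,5} 1  {4,5} 2
  3 to go: {0,1,4} 3  {0,4,5} 3  {1,3,5} 3  {1,4,5} 6  {2,3,5} 1  {3,4,5} 3
  4 to go: {0,1,4,5} 12  {0,3,4,5} 6  {1,2,3,5} 4  {1,3,4,5} 12  {2,3,4,5} 4
  if 0:h drops first: 20 orders
  if 1:m drops first: 10 orders
  if 2:l drops first: 30 orders
heap linearizations: 60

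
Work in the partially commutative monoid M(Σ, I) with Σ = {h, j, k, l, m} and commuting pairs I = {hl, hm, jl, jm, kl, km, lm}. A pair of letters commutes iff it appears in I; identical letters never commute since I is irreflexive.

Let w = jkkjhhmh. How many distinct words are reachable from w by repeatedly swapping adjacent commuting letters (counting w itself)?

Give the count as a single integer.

8

#0=j has no predecessor
#1=k depends on [0:j]
#2=k depends on [1:k]
#3=j depends on [2:k]
#4=h depends on [3:j]
#5=h depends on [4:h]
#6=m has no predecessor
#7=h depends on [5:h]
sources: [0:j, 6:m]
N(rest) = Σ N(rest − s) over sources s of rest; N(one piece) = 1:
  size 1 → [6]=1  [7]=1
  size 2 → [5,7]=1  [6,7]=2
  size 3 → [4,5,7]=1  [5,6,7]=3
  size 4 → [3,4,5,7]=1  [4,5,6,7]=4
  size 5 → [2,3,4,5,7]=1  [3,4,5,6,7]=5
  size 6 → [1,2,3,4,5,7]=1  [2,3,4,5,6,7]=6
  first=0(j) contributes 7
  first=6(m) contributes 1
|[w]| = 8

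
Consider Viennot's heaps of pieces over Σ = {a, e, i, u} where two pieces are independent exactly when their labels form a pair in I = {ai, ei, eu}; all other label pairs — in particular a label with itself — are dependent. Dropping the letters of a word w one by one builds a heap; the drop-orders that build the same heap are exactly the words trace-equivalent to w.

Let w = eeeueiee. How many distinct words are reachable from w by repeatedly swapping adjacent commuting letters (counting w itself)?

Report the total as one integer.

0(e) covers ∅
1(e) covers 0:e
2(e) covers 1:e
3(u) covers ∅
4(e) covers 2:e
5(i) covers 3:u
6(e) covers 4:e
7(e) covers 6:e
floor of heap: 0:e, 3:u
completions by unplaced set U, small U first (add the entries for U minus each lowest piece of U):
  |U|=1: {5}:1  {7}:1
  |U|=2: {3,5}:1  {5,7}:2  {6,7}:1
  |U|=3: {3,5,7}:3  {4,6,7}:1  {5,6,7}:3
  |U|=4: {2,4,6,7}:1  {3,5,6,7}:6  {4,5,6,7}:4
  |U|=5: {1,2,4,6,7}:1  {2,4,5,6,7}:5  {3,4,5,6,7}:10
  |U|=6: {0,1,2,4,6,7}:1  {1,2,4,5,6,7}:6  {2,3,4,5,6,7}:15
  start at 0(e): 21
  start at 3(u): 7
sum over floor = 28

28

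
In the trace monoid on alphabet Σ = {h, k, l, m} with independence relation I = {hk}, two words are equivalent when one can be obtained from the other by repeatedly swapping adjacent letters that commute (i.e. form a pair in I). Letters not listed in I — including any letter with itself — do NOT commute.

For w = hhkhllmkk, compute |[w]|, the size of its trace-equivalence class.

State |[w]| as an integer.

4

piece 0:h — minimal
piece 1:h rests on {0:h}
piece 2:k — minimal
piece 3:h rests on {1:h}
piece 4:l rests on {2:k, 3:h}
piece 5:l rests on {4:l}
piece 6:m rests on {5:l}
piece 7:k rests on {6:m}
piece 8:k rests on {7:k}
minimal pieces: {0:h, 2:k}
ways to finish when only these pieces remain (= sum over removing one remaining piece with nothing left below it):
  1 left: {8}→1
  2 left: {7,8}→1
  3 left: {6,7,8}→1
  4 left: {5,6,7,8}→1
  5 left: {4,5,6,7,8}→1
  6 left: {2,4,5,6,7,8}→1  {3,4,5,6,7,8}→1
  7 left: {1,3,4,5,6,7,8}→1  {2,3,4,5,6,7,8}→2
  placing 0:h first → 3 extensions
  placing 2:k first → 1 extensions
total linear extensions = 4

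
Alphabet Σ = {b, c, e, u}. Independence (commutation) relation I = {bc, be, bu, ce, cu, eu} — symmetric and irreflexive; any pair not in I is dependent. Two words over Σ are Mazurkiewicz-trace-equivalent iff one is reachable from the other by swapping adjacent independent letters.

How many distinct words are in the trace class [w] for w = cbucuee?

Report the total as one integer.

drop 0:c onto floor
drop 1:b onto floor
drop 2:u onto floor
drop 3:c onto {0:c}
drop 4:u onto {2:u}
drop 5:e onto floor
drop 6:e onto {5:e}
ground layer = {0:c, 1:b, 2:u, 5:e}
drop-orders for the pieces not yet dropped (sum over which currently-grounded one goes next):
  1 to go: {1} 1  {3} 1  {4} 1  {6} 1
  2 to go: {0,3} 1  {1,3} 2  {1,4} 2  {1,6} 2  {2,4} 1  {3,4} 2  {3,6} 2  {4,6} 2  {5,6} 1
  3 to go: {0,1,3} 3  {0,3,4} 3  {0,3,6} 3  {1,2,4} 3  {1,3,4} 6  {1,3,6} 6  {1,4,6} 6  {1,5,6} 3  {2,3,4} 3  {2,4,6} 3  {3,4,6} 6  {3,5,6} 3  {4,5,6} 3
  4 to go: {0,1,3,4} 12  {0,1,3,6} 12  {0,2,3,4} 6  {0,3,4,6} 12  {0,3,5,6} 6  {1,2,3,4} 12  {1,2,4,6} 12  {1,3,4,6} 24  {1,3,5,6} 12  {1,4,5,6} 12  {2,3,4,6} 12  {2,4,5,6} 6  {3,4,5,6} 12
  5 to go: {0,1,2,3,4} 30  {0,1,3,4,6} 60  {0,1,3,5,6} 30  {0,2,3,4,6} 30  {0,3,4,5,6} 30  {1,2,3,4,6} 60  {1,2,4,5,6} 30  {1,3,4,5,6} 60  {2,3,4,5,6} 30
  if 0:c drops first: 180 orders
  if 1:b drops first: 90 orders
  if 2:u drops first: 180 orders
  if 5:e drops first: 180 orders
heap linearizations: 630

630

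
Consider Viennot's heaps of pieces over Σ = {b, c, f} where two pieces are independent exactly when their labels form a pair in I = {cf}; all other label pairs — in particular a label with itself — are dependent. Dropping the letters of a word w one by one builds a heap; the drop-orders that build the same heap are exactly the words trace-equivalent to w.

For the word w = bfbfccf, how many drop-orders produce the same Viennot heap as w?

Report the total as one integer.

6

drop 0:b onto floor
drop 1:f onto {0:b}
drop 2:b onto {1:f}
drop 3:f onto {2:b}
drop 4:c onto {2:b}
drop 5:c onto {4:c}
drop 6:f onto {3:f}
ground layer = {0:b}
drop-orders for the pieces not yet dropped (sum over which currently-grounded one goes next):
  1 to go: {5} 1  {6} 1
  2 to go: {3,6} 1  {4,5} 1  {5,6} 2
  3 to go: {3,5,6} 3  {4,5,6} 3
  4 to go: {3,4,5,6} 6
  5 to go: {2,3,4,5,6} 6
  if 0:b drops first: 6 orders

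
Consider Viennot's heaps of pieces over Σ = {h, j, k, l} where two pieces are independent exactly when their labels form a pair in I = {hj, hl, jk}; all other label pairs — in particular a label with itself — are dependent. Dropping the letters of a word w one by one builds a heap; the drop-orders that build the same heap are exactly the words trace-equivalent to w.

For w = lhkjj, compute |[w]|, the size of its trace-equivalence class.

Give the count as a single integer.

9

#0=l has no predecessor
#1=h has no predecessor
#2=k depends on [0:l, 1:h]
#3=j depends on [0:l]
#4=j depends on [3:j]
sources: [0:l, 1:h]
N(rest) = Σ N(rest − s) over sources s of rest; N(one piece) = 1:
  size 1 → [2]=1  [4]=1
  size 2 → [1,2]=1  [2,4]=2  [3,4]=1
  size 3 → [1,2,4]=3  [2,3,4]=3
  first=0(l) contributes 6
  first=1(h) contributes 3
|[w]| = 9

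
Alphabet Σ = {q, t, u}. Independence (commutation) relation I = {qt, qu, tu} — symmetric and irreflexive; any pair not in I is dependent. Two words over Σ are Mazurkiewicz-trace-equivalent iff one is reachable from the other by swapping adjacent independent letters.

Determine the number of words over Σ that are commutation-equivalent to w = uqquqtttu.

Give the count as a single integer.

drop 0:u onto floor
drop 1:q onto floor
drop 2:q onto {1:q}
drop 3:u onto {0:u}
drop 4:q onto {2:q}
drop 5:t onto floor
drop 6:t onto {5:t}
drop 7:t onto {6:t}
drop 8:u onto {3:u}
ground layer = {0:u, 1:q, 5:t}
drop-orders for the pieces not yet dropped (sum over which currently-grounded one goes next):
  1 to go: {4} 1  {7} 1  {8} 1
  2 to go: {2,4} 1  {3,8} 1  {4,7} 2  {4,8} 2  {6,7} 1  {7,8} 2
  3 to go: {0,3,8} 1  {1,2,4} 1  {2,4,7} 3  {2,4,8} 3  {3,4,8} 3  {3,7,8} 3  {4,6,7} 3  {4,7,8} 6  {5,6,7} 1  {6,7,8} 3
  4 to go: {0,3,4,8} 4  {0,3,7,8} 4  {1,2,4,7} 4  {1,2,4,8} 4  {2,3,4,8} 6  {2,4,6,7} 6  {2,4,7,8} 12  {3,4,7,8} 12  {3,6,7,8} 6  {4,5,6,7} 4  {4,6,7,8} 12  {5,6,7,8} 4
  5 to go: {0,2,3,4,8} 10  {0,3,4,7,8} 20  {0,3,6,7,8} 10  {1,2,3,4,8} 10  {1,2,4,6,7} 10  {1,2,4,7,8} 20  {2,3,4,7,8} 30  {2,4,5,6,7} 10  {2,4,6,7,8} 30  {3,4,6,7,8} 30  {3,5,6,7,8} 10  {4,5,6,7,8} 20
  6 to go: {0,1,2,3,4,8} 20  {0,2,3,4,7,8} 60  {0,3,4,6,7,8} 60  {0,3,5,6,7,8} 20  {1,2,3,4,7,8} 60  {1,2,4,5,6,7} 20  {1,2,4,6,7,8} 60  {2,3,4,6,7,8} 90  {2,4,5,6,7,8} 60  {3,4,5,6,7,8} 60
  7 to go: {0,1,2,3,4,7,8} 140  {0,2,3,4,6,7,8} 210  {0,3,4,5,6,7,8} 140  {1,2,3,4,6,7,8} 210  {1,2,4,5,6,7,8} 140  {2,3,4,5,6,7,8} 210
  if 0:u drops first: 560 orders
  if 1:q drops first: 560 orders
  if 5:t drops first: 560 orders
heap linearizations: 1680

1680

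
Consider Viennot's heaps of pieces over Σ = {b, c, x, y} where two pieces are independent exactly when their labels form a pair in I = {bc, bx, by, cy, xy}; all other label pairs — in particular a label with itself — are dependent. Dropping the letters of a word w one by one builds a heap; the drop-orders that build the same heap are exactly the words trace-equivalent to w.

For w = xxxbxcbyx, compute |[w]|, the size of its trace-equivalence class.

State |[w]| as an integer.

0(x) covers ∅
1(x) covers 0:x
2(x) covers 1:x
3(b) covers ∅
4(x) covers 2:x
5(c) covers 4:x
6(b) covers 3:b
7(y) covers ∅
8(x) covers 5:c
floor of heap: 0:x, 3:b, 7:y
completions by unplaced set U, small U first (add the entries for U minus each lowest piece of U):
  |U|=1: {6}:1  {7}:1  {8}:1
  |U|=2: {3,6}:1  {5,8}:1  {6,7}:2  {6,8}:2  {7,8}:2
  |U|=3: {3,6,7}:3  {3,6,8}:3  {4,5,8}:1  {5,6,8}:3  {5,7,8}:3  {6,7,8}:6
  |U|=4: {2,4,5,8}:1  {3,5,6,8}:6  {3,6,7,8}:12  {4,5,6,8}:4  {4,5,7,8}:4  {5,6,7,8}:12
  |U|=5: {1,2,4,5,8}:1  {2,4,5,6,8}:5  {2,4,5,7,8}:5  {3,4,5,6,8}:10  {3,5,6,7,8}:30  {4,5,6,7,8}:20
  |U|=6: {0,1,2,4,5,8}:1  {1,2,4,5,6,8}:6  {1,2,4,5,7,8}:6  {2,3,4,5,6,8}:15  {2,4,5,6,7,8}:30  {3,4,5,6,7,8}:60
  |U|=7: {0,1,2,4,5,6,8}:7  {0,1,2,4,5,7,8}:7  {1,2,3,4,5,6,8}:21  {1,2,4,5,6,7,8}:42  {2,3,4,5,6,7,8}:105
  start at 0(x): 168
  start at 3(b): 56
  start at 7(y): 28
sum over floor = 252

252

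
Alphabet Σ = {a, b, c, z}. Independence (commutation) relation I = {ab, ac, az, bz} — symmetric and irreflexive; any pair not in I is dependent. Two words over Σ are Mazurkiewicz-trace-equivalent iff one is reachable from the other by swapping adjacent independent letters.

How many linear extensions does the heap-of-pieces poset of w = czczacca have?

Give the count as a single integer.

0(c) covers ∅
1(z) covers 0:c
2(c) covers 1:z
3(z) covers 2:c
4(a) covers ∅
5(c) covers 3:z
6(c) covers 5:c
7(a) covers 4:a
floor of heap: 0:c, 4:a
completions by unplaced set U, small U first (add the entries for U minus each lowest piece of U):
  |U|=1: {6}:1  {7}:1
  |U|=2: {4,7}:1  {5,6}:1  {6,7}:2
  |U|=3: {3,5,6}:1  {4,6,7}:3  {5,6,7}:3
  |U|=4: {2,3,5,6}:1  {3,5,6,7}:4  {4,5,6,7}:6
  |U|=5: {1,2,3,5,6}:1  {2,3,5,6,7}:5  {3,4,5,6,7}:10
  |U|=6: {0,1,2,3,5,6}:1  {1,2,3,5,6,7}:6  {2,3,4,5,6,7}:15
  start at 0(c): 21
  start at 4(a): 7
sum over floor = 28

28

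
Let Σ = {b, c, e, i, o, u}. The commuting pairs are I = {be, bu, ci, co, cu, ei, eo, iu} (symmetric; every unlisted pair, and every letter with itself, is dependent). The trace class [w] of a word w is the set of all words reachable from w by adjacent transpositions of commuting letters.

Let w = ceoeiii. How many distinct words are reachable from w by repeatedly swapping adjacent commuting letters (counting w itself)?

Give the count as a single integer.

piece 0:c — minimal
piece 1:e rests on {0:c}
piece 2:o — minimal
piece 3:e rests on {1:e}
piece 4:i rests on {2:o}
piece 5:i rests on {4:i}
piece 6:i rests on {5:i}
minimal pieces: {0:c, 2:o}
ways to finish when only these pieces remain (= sum over removing one remaining piece with nothing left below it):
  1 left: {3}→1  {6}→1
  2 left: {1,3}→1  {3,6}→2  {5,6}→1
  3 left: {0,1,3}→1  {1,3,6}→3  {3,5,6}→3  {4,5,6}→1
  4 left: {0,1,3,6}→4  {1,3,5,6}→6  {2,4,5,6}→1  {3,4,5,6}→4
  5 left: {0,1,3,5,6}→10  {1,3,4,5,6}→10  {2,3,4,5,6}→5
  placing 0:c first → 15 extensions
  placing 2:o first → 20 extensions
total linear extensions = 35

35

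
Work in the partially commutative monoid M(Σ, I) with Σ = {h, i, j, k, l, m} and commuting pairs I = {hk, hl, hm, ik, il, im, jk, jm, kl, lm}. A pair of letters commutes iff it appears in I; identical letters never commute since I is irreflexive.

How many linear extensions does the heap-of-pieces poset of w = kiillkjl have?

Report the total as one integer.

#0=k has no predecessor
#1=i has no predecessor
#2=i depends on [1:i]
#3=l has no predecessor
#4=l depends on [3:l]
#5=k depends on [0:k]
#6=j depends on [2:i, 4:l]
#7=l depends on [6:j]
sources: [0:k, 1:i, 3:l]
N(rest) = Σ N(rest − s) over sources s of rest; N(one piece) = 1:
  size 1 → [5]=1  [7]=1
  size 2 → [0,5]=1  [5,7]=2  [6,7]=1
  size 3 → [0,5,7]=3  [2,6,7]=1  [4,6,7]=1  [5,6,7]=3
  size 4 → [0,5,6,7]=6  [1,2,6,7]=1  [2,4,6,7]=2  [2,5,6,7]=4  [3,4,6,7]=1  [4,5,6,7]=4
  size 5 → [0,2,5,6,7]=10  [0,4,5,6,7]=10  [1,2,4,6,7]=3  [1,2,5,6,7]=5  [2,3,4,6,7]=3  [2,4,5,6,7]=10  [3,4,5,6,7]=5
  size 6 → [0,1,2,5,6,7]=15  [0,2,4,5,6,7]=30  [0,3,4,5,6,7]=15  [1,2,3,4,6,7]=6  [1,2,4,5,6,7]=18  [2,3,4,5,6,7]=18
  first=0(k) contributes 42
  first=1(i) contributes 63
  first=3(l) contributes 63
|[w]| = 168

168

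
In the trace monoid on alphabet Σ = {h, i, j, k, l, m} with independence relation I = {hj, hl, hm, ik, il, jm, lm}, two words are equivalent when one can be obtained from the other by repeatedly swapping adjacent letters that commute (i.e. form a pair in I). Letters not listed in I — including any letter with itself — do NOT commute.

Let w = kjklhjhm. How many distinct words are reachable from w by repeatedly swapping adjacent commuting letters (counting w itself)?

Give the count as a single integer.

drop 0:k onto floor
drop 1:j onto {0:k}
drop 2:k onto {1:j}
drop 3:l onto {2:k}
drop 4:h onto {2:k}
drop 5:j onto {3:l}
drop 6:h onto {4:h}
drop 7:m onto {2:k}
ground layer = {0:k}
drop-orders for the pieces not yet dropped (sum over which currently-grounded one goes next):
  1 to go: {5} 1  {6} 1  {7} 1
  2 to go: {3,5} 1  {4,6} 1  {5,6} 2  {5,7} 2  {6,7} 2
  3 to go: {3,5,6} 3  {3,5,7} 3  {4,5,6} 3  {4,6,7} 3  {5,6,7} 6
  4 to go: {3,4,5,6} 6  {3,5,6,7} 12  {4,5,6,7} 12
  5 to go: {3,4,5,6,7} 30
  6 to go: {2,3,4,5,6,7} 30
  if 0:k drops first: 30 orders

30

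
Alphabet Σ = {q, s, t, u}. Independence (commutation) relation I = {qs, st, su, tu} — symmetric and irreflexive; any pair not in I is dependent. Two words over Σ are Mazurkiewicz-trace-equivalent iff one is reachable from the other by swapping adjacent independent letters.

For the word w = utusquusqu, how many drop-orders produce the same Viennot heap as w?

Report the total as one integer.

135

drop 0:u onto floor
drop 1:t onto floor
drop 2:u onto {0:u}
drop 3:s onto floor
drop 4:q onto {1:t, 2:u}
drop 5:u onto {4:q}
drop 6:u onto {5:u}
drop 7:s onto {3:s}
drop 8:q onto {6:u}
drop 9:u onto {8:q}
ground layer = {0:u, 1:t, 3:s}
drop-orders for the pieces not yet dropped (sum over which currently-grounded one goes next):
  1 to go: {7} 1  {9} 1
  2 to go: {3,7} 1  {7,9} 2  {8,9} 1
  3 to go: {3,7,9} 3  {6,8,9} 1  {7,8,9} 3
  4 to go: {3,7,8,9} 6  {5,6,8,9} 1  {6,7,8,9} 4
  5 to go: {3,6,7,8,9} 10  {4,5,6,8,9} 1  {5,6,7,8,9} 5
  6 to go: {1,4,5,6,8,9} 1  {2,4,5,6,8,9} 1  {3,5,6,7,8,9} 15  {4,5,6,7,8,9} 6
  7 to go: {0,2,4,5,6,8,9} 1  {1,2,4,5,6,8,9} 2  {1,4,5,6,7,8,9} 7  {2,4,5,6,7,8,9} 7  {3,4,5,6,7,8,9} 21
  8 to go: {0,1,2,4,5,6,8,9} 3  {0,2,4,5,6,7,8,9} 8  {1,2,4,5,6,7,8,9} 16  {1,3,4,5,6,7,8,9} 28  {2,3,4,5,6,7,8,9} 28
  if 0:u drops first: 72 orders
  if 1:t drops first: 36 orders
  if 3:s drops first: 27 orders
heap linearizations: 135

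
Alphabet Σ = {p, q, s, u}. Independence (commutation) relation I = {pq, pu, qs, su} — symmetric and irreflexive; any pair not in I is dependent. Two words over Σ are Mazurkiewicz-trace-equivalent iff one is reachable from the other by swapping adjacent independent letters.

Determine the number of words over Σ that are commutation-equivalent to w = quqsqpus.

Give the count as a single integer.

0(q) covers ∅
1(u) covers 0:q
2(q) covers 1:u
3(s) covers ∅
4(q) covers 2:q
5(p) covers 3:s
6(u) covers 4:q
7(s) covers 5:p
floor of heap: 0:q, 3:s
completions by unplaced set U, small U first (add the entries for U minus each lowest piece of U):
  |U|=1: {6}:1  {7}:1
  |U|=2: {4,6}:1  {5,7}:1  {6,7}:2
  |U|=3: {2,4,6}:1  {3,5,7}:1  {4,6,7}:3  {5,6,7}:3
  |U|=4: {1,2,4,6}:1  {2,4,6,7}:4  {3,5,6,7}:4  {4,5,6,7}:6
  |U|=5: {0,1,2,4,6}:1  {1,2,4,6,7}:5  {2,4,5,6,7}:10  {3,4,5,6,7}:10
  |U|=6: {0,1,2,4,6,7}:6  {1,2,4,5,6,7}:15  {2,3,4,5,6,7}:20
  start at 0(q): 35
  start at 3(s): 21
sum over floor = 56

56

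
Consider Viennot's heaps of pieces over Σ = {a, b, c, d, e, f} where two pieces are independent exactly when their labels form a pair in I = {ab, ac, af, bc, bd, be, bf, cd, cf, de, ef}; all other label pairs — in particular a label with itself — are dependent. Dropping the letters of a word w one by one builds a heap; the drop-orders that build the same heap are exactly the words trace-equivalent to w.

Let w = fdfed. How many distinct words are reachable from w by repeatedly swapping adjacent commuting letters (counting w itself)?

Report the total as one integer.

#0=f has no predecessor
#1=d depends on [0:f]
#2=f depends on [1:d]
#3=e has no predecessor
#4=d depends on [2:f]
sources: [0:f, 3:e]
N(rest) = Σ N(rest − s) over sources s of rest; N(one piece) = 1:
  size 1 → [3]=1  [4]=1
  size 2 → [2,4]=1  [3,4]=2
  size 3 → [1,2,4]=1  [2,3,4]=3
  first=0(f) contributes 4
  first=3(e) contributes 1
|[w]| = 5

5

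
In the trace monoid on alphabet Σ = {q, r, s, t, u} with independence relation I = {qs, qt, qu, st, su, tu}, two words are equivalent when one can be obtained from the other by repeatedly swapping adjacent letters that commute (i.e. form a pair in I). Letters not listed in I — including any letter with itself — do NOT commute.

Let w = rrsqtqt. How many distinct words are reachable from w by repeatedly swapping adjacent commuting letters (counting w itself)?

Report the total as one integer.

30

#0=r has no predecessor
#1=r depends on [0:r]
#2=s depends on [1:r]
#3=q depends on [1:r]
#4=t depends on [1:r]
#5=q depends on [3:q]
#6=t depends on [4:t]
sources: [0:r]
N(rest) = Σ N(rest − s) over sources s of rest; N(one piece) = 1:
  size 1 → [2]=1  [5]=1  [6]=1
  size 2 → [2,5]=2  [2,6]=2  [3,5]=1  [4,6]=1  [5,6]=2
  size 3 → [2,3,5]=3  [2,4,6]=3  [2,5,6]=6  [3,5,6]=3  [4,5,6]=3
  size 4 → [2,3,5,6]=12  [2,4,5,6]=12  [3,4,5,6]=6
  size 5 → [2,3,4,5,6]=30
  first=0(r) contributes 30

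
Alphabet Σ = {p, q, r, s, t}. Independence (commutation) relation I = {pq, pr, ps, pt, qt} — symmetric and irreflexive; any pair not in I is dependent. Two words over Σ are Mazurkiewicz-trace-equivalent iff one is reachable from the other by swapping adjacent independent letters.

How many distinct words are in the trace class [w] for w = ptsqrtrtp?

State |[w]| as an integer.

drop 0:p onto floor
drop 1:t onto floor
drop 2:s onto {1:t}
drop 3:q onto {2:s}
drop 4:r onto {3:q}
drop 5:t onto {4:r}
drop 6:r onto {5:t}
drop 7:t onto {6:r}
drop 8:p onto {0:p}
ground layer = {0:p, 1:t}
drop-orders for the pieces not yet dropped (sum over which currently-grounded one goes next):
  1 to go: {7} 1  {8} 1
  2 to go: {0,8} 1  {6,7} 1  {7,8} 2
  3 to go: {0,7,8} 3  {5,6,7} 1  {6,7,8} 3
  4 to go: {0,6,7,8} 6  {4,5,6,7} 1  {5,6,7,8} 4
  5 to go: {0,5,6,7,8} 10  {3,4,5,6,7} 1  {4,5,6,7,8} 5
  6 to go: {0,4,5,6,7,8} 15  {2,3,4,5,6,7} 1  {3,4,5,6,7,8} 6
  7 to go: {0,3,4,5,6,7,8} 21  {1,2,3,4,5,6,7} 1  {2,3,4,5,6,7,8} 7
  if 0:p drops first: 8 orders
  if 1:t drops first: 28 orders
heap linearizations: 36

36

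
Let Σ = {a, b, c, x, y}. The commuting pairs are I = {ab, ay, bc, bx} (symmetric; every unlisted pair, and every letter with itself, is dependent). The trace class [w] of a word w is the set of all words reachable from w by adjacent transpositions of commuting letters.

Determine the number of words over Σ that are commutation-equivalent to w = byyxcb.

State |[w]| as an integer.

#0=b has no predecessor
#1=y depends on [0:b]
#2=y depends on [1:y]
#3=x depends on [2:y]
#4=c depends on [3:x]
#5=b depends on [2:y]
sources: [0:b]
N(rest) = Σ N(rest − s) over sources s of rest; N(one piece) = 1:
  size 1 → [4]=1  [5]=1
  size 2 → [3,4]=1  [4,5]=2
  size 3 → [3,4,5]=3
  size 4 → [2,3,4,5]=3
  first=0(b) contributes 3

3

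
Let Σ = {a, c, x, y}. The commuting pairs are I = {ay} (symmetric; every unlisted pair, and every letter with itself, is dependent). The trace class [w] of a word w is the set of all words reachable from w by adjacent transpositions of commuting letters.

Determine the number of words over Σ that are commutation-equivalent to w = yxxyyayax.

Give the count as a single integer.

10

#0=y has no predecessor
#1=x depends on [0:y]
#2=x depends on [1:x]
#3=y depends on [2:x]
#4=y depends on [3:y]
#5=a depends on [2:x]
#6=y depends on [4:y]
#7=a depends on [5:a]
#8=x depends on [6:y, 7:a]
sources: [0:y]
N(rest) = Σ N(rest − s) over sources s of rest; N(one piece) = 1:
  size 1 → [8]=1
  size 2 → [6,8]=1  [7,8]=1
  size 3 → [4,6,8]=1  [5,7,8]=1  [6,7,8]=2
  size 4 → [3,4,6,8]=1  [4,6,7,8]=3  [5,6,7,8]=3
  size 5 → [3,4,6,7,8]=4  [4,5,6,7,8]=6
  size 6 → [3,4,5,6,7,8]=10
  size 7 → [2,3,4,5,6,7,8]=10
  first=0(y) contributes 10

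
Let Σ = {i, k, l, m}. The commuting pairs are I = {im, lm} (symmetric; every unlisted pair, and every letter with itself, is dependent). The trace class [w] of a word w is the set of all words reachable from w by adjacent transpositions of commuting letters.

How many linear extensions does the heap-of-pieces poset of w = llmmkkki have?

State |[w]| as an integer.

6

piece 0:l — minimal
piece 1:l rests on {0:l}
piece 2:m — minimal
piece 3:m rests on {2:m}
piece 4:k rests on {1:l, 3:m}
piece 5:k rests on {4:k}
piece 6:k rests on {5:k}
piece 7:i rests on {6:k}
minimal pieces: {0:l, 2:m}
ways to finish when only these pieces remain (= sum over removing one remaining piece with nothing left below it):
  1 left: {7}→1
  2 left: {6,7}→1
  3 left: {5,6,7}→1
  4 left: {4,5,6,7}→1
  5 left: {1,4,5,6,7}→1  {3,4,5,6,7}→1
  6 left: {0,1,4,5,6,7}→1  {1,3,4,5,6,7}→2  {2,3,4,5,6,7}→1
  placing 0:l first → 3 extensions
  placing 2:m first → 3 extensions
total linear extensions = 6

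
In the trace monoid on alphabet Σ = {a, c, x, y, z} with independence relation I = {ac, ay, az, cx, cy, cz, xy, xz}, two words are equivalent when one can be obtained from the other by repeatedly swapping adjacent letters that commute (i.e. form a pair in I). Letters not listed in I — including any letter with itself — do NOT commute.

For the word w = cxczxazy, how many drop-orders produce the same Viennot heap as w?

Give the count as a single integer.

560

#0=c has no predecessor
#1=x has no predecessor
#2=c depends on [0:c]
#3=z has no predecessor
#4=x depends on [1:x]
#5=a depends on [4:x]
#6=z depends on [3:z]
#7=y depends on [6:z]
sources: [0:c, 1:x, 3:z]
N(rest) = Σ N(rest − s) over sources s of rest; N(one piece) = 1:
  size 1 → [2]=1  [5]=1  [7]=1
  size 2 → [0,2]=1  [2,5]=2  [2,7]=2  [4,5]=1  [5,7]=2  [6,7]=1
  size 3 → [0,2,5]=3  [0,2,7]=3  [1,4,5]=1  [2,4,5]=3  [2,5,7]=6  [2,6,7]=3  [3,6,7]=1  [4,5,7]=3  [5,6,7]=3
  size 4 → [0,2,4,5]=6  [0,2,5,7]=12  [0,2,6,7]=6  [1,2,4,5]=4  [1,4,5,7]=4  [2,3,6,7]=4  [2,4,5,7]=12  [2,5,6,7]=12  [3,5,6,7]=4  [4,5,6,7]=6
  size 5 → [0,1,2,4,5]=10  [0,2,3,6,7]=10  [0,2,4,5,7]=30  [0,2,5,6,7]=30  [1,2,4,5,7]=20  [1,4,5,6,7]=10  [2,3,5,6,7]=20  [2,4,5,6,7]=30  [3,4,5,6,7]=10
  size 6 → [0,1,2,4,5,7]=60  [0,2,3,5,6,7]=60  [0,2,4,5,6,7]=90  [1,2,4,5,6,7]=60  [1,3,4,5,6,7]=20  [2,3,4,5,6,7]=60
  first=0(c) contributes 140
  first=1(x) contributes 210
  first=3(z) contributes 210
|[w]| = 560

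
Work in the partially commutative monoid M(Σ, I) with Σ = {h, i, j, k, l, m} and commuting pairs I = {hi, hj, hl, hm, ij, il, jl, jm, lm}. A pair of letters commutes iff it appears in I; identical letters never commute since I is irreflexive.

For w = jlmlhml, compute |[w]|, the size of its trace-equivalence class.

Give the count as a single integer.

420

piece 0:j — minimal
piece 1:l — minimal
piece 2:m — minimal
piece 3:l rests on {1:l}
piece 4:h — minimal
piece 5:m rests on {2:m}
piece 6:l rests on {3:l}
minimal pieces: {0:j, 1:l, 2:m, 4:h}
ways to finish when only these pieces remain (= sum over removing one remaining piece with nothing left below it):
  1 left: {0}→1  {4}→1  {5}→1  {6}→1
  2 left: {0,4}→2  {0,5}→2  {0,6}→2  {2,5}→1  {3,6}→1  {4,5}→2  {4,6}→2  {5,6}→2
  3 left: {0,2,5}→3  {0,3,6}→3  {0,4,5}→6  {0,4,6}→6  {0,5,6}→6  {1,3,6}→1  {2,4,5}→3  {2,5,6}→3  {3,4,6}→3  {3,5,6}→3  {4,5,6}→6
  4 left: {0,1,3,6}→4  {0,2,4,5}→12  {0,2,5,6}→12  {0,3,4,6}→12  {0,3,5,6}→12  {0,4,5,6}→24  {1,3,4,6}→4  {1,3,5,6}→4  {2,3,5,6}→6  {2,4,5,6}→12  {3,4,5,6}→12
  5 left: {0,1,3,4,6}→20  {0,1,3,5,6}→20  {0,2,3,5,6}→30  {0,2,4,5,6}→60  {0,3,4,5,6}→60  {1,2,3,5,6}→10  {1,3,4,5,6}→20  {2,3,4,5,6}→30
  placing 0:j first → 60 extensions
  placing 1:l first → 180 extensions
  placing 2:m first → 120 extensions
  placing 4:h first → 60 extensions
total linear extensions = 420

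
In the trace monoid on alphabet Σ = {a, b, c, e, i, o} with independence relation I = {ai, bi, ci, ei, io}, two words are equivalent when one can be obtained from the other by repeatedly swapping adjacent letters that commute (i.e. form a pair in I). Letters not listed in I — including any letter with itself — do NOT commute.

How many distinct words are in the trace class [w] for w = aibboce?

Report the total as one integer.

7

piece 0:a — minimal
piece 1:i — minimal
piece 2:b rests on {0:a}
piece 3:b rests on {2:b}
piece 4:o rests on {3:b}
piece 5:c rests on {4:o}
piece 6:e rests on {5:c}
minimal pieces: {0:a, 1:i}
ways to finish when only these pieces remain (= sum over removing one remaining piece with nothing left below it):
  1 left: {1}→1  {6}→1
  2 left: {1,6}→2  {5,6}→1
  3 left: {1,5,6}→3  {4,5,6}→1
  4 left: {1,4,5,6}→4  {3,4,5,6}→1
  5 left: {1,3,4,5,6}→5  {2,3,4,5,6}→1
  placing 0:a first → 6 extensions
  placing 1:i first → 1 extensions
total linear extensions = 7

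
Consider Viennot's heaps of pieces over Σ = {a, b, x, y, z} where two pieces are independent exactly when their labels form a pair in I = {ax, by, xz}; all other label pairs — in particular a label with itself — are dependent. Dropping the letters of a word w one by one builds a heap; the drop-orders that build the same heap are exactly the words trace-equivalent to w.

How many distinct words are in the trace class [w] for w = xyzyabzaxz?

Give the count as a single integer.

4

piece 0:x — minimal
piece 1:y rests on {0:x}
piece 2:z rests on {1:y}
piece 3:y rests on {2:z}
piece 4:a rests on {3:y}
piece 5:b rests on {4:a}
piece 6:z rests on {5:b}
piece 7:a rests on {6:z}
piece 8:x rests on {5:b}
piece 9:z rests on {7:a}
minimal pieces: {0:x}
ways to finish when only these pieces remain (= sum over removing one remaining piece with nothing left below it):
  1 left: {8}→1  {9}→1
  2 left: {7,9}→1  {8,9}→2
  3 left: {6,7,9}→1  {7,8,9}→3
  4 left: {6,7,8,9}→4
  5 left: {5,6,7,8,9}→4
  6 left: {4,5,6,7,8,9}→4
  7 left: {3,4,5,6,7,8,9}→4
  8 left: {2,3,4,5,6,7,8,9}→4
  placing 0:x first → 4 extensions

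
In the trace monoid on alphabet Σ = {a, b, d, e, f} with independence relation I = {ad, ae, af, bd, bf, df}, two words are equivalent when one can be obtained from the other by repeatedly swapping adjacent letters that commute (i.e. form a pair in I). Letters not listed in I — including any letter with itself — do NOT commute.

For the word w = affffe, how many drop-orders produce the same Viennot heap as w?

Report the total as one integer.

drop 0:a onto floor
drop 1:f onto floor
drop 2:f onto {1:f}
drop 3:f onto {2:f}
drop 4:f onto {3:f}
drop 5:e onto {4:f}
ground layer = {0:a, 1:f}
drop-orders for the pieces not yet dropped (sum over which currently-grounded one goes next):
  1 to go: {0} 1  {5} 1
  2 to go: {0,5} 2  {4,5} 1
  3 to go: {0,4,5} 3  {3,4,5} 1
  4 to go: {0,3,4,5} 4  {2,3,4,5} 1
  if 0:a drops first: 1 orders
  if 1:f drops first: 5 orders
heap linearizations: 6

6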